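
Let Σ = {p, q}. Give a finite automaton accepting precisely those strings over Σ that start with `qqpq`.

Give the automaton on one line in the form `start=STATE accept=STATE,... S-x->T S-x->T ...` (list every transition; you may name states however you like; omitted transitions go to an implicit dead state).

start=A accept=E A-p->F A-q->B B-p->F B-q->C C-p->D C-q->F D-p->F D-q->E E-p->E E-q->E F-p->F F-q->F

Walk along `qqpq` while the input agrees: from A take `q` to B, and so on. Any deviation drops to the rejecting sink F. Once E is reached the prefix is confirmed and every continuation is accepted.
       p  q 
>  A   F  B 
   B   F  C 
   C   D  F 
   D   F  E 
 * E   E  E 
   F   F  F 
(> = start, * = accepting)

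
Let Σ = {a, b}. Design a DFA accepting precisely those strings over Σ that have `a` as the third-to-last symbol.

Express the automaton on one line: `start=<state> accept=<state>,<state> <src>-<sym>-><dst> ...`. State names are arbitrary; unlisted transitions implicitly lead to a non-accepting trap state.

start=s0 accept=s7,s8,s9,s10 s0-a->s1 s0-b->s2 s1-a->s3 s1-b->s4 s2-a->s5 s2-b->s6 s3-a->s7 s3-b->s8 s4-a->s9 s4-b->s10 s5-a->s11 s5-b->s12 s6-a->s13 s6-b->s14 s7-a->s7 s7-b->s8 s8-a->s9 s8-b->s10 s9-a->s11 s9-b->s12 s10-a->s13 s10-b->s14 s11-a->s7 s11-b->s8 s12-a->s9 s12-b->s10 s13-a->s11 s13-b->s12 s14-a->s13 s14-b->s14

Because acceptance depends on a position counted from the end, the machine has to buffer the most recent 3 symbols. Make each state the string of the last up-to-3 symbols read; on input `x` shift the window left and append `x`. Accept when the buffered window has length 3 and begins with `a`.
With 15 states:
          a    b  
>  s0     s1   s2 
   s1     s3   s4 
   s2     s5   s6 
   s3     s7   s8 
   s4     s9  s10 
   s5    s11  s12 
   s6    s13  s14 
 * s7     s7   s8 
 * s8     s9  s10 
 * s9    s11  s12 
 * s10   s13  s14 
   s11    s7   s8 
   s12    s9  s10 
   s13   s11  s12 
   s14   s13  s14 
(> = start, * = accepting)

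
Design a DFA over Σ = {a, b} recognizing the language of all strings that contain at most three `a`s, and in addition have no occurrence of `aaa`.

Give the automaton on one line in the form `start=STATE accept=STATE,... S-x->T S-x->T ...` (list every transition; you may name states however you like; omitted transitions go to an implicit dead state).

start=s0 accept=s0,s1,s2,s3,s5,s6 s0-a->s1 s0-b->s0 s1-a->s2 s1-b->s3 s2-a->s4 s2-b->s5 s3-a->s5 s3-b->s3 s4-a->s4 s4-b->s4 s5-a->s6 s5-b->s5 s6-a->s4 s6-b->s6

Build one automaton per condition and run them in lockstep. One (5 states) tracks the count of `a`s, saturating at 4; the other (4 states) tracks partial matches of the forbidden pattern `aaa`. Each combined state is a pair, one component from each; accept when both components accept. Minimizing collapses redundant product states.
        a   b  
>* s0   s1  s0 
 * s1   s2  s3 
 * s2   s4  s5 
 * s3   s5  s3 
   s4   s4  s4 
 * s5   s6  s5 
 * s6   s4  s6 
(> = start, * = accepting)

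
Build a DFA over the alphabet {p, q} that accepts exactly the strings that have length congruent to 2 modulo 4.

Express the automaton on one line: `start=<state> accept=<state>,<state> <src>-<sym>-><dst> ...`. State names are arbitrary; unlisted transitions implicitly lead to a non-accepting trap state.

Only the length mod 4 matters, so use a 4-cycle: from any state, every input symbol moves to the next state, wrapping S3 back to S0. Mark S2 accepting.
        p   q  
>  S0   S1  S1 
   S1   S2  S2 
 * S2   S3  S3 
   S3   S0  S0 
(> = start, * = accepting)

start=S0 accept=S2 S0-p->S1 S0-q->S1 S1-p->S2 S1-q->S2 S2-p->S3 S2-q->S3 S3-p->S0 S3-q->S0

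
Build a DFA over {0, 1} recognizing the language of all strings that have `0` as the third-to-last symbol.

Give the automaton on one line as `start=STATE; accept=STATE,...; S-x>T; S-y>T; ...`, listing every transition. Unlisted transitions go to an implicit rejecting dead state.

start=A; accept=H,I,J,K; A-0>B; A-1>C; B-0>D; B-1>E; C-0>F; C-1>G; D-0>H; D-1>I; E-0>J; E-1>K; F-0>L; F-1>M; G-0>N; G-1>O; H-0>H; H-1>I; I-0>J; I-1>K; J-0>L; J-1>M; K-0>N; K-1>O; L-0>H; L-1>I; M-0>J; M-1>K; N-0>L; N-1>M; O-0>N; O-1>O

A DFA must remember the last 3 symbols (since which symbol is third-to-last isn't known until the input ends). Use one state per possible window of the last ≤3 symbols; accept from those whose window starts with `0`.
       0  1 
>  A   B  C 
   B   D  E 
   C   F  G 
   D   H  I 
   E   J  K 
   F   L  M 
   G   N  O 
 * H   H  I 
 * I   J  K 
 * J   L  M 
 * K   N  O 
   L   H  I 
   M   J  K 
   N   L  M 
   O   N  O 
(> = start, * = accepting)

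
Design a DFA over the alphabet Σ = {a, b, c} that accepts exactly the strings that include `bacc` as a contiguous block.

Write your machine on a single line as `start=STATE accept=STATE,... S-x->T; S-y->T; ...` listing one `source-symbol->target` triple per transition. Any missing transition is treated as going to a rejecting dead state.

States S0..S3 record the length of the longest prefix of `bacc` that matches the current input suffix. Reaching S4 means `bacc` has been seen, and we stay there forever. Accept from S4.
A 5-state machine:
        a   b   c  
>  S0   S0  S1  S0 
   S1   S2  S1  S0 
   S2   S0  S1  S3 
   S3   S0  S1  S4 
 * S4   S4  S4  S4 
(> = start, * = accepting)

start=S0; accept=S4; S0-a->S0; S0-b->S1; S0-c->S0; S1-a->S2; S1-b->S1; S1-c->S0; S2-a->S0; S2-b->S1; S2-c->S3; S3-a->S0; S3-b->S1; S3-c->S4; S4-a->S4; S4-b->S4; S4-c->S4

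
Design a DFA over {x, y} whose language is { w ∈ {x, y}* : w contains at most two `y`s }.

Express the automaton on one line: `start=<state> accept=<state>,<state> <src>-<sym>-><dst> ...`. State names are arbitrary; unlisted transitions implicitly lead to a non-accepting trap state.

Only the number of `y`s matters, and only up to 3. Make a chain S0 → S1 → S2 → S3 advanced by each `y` (with S3 absorbing); every other symbol self-loops. The accepting set is {S0, S1, S2}.
A 4-state machine:
        x   y  
>* S0   S0  S1 
 * S1   S1  S2 
 * S2   S2  S3 
   S3   S3  S3 
(> = start, * = accepting)

start=S0 accept=S0,S1,S2 S0-x->S0 S0-y->S1 S1-x->S1 S1-y->S2 S2-x->S2 S2-y->S3 S3-x->S3 S3-y->S3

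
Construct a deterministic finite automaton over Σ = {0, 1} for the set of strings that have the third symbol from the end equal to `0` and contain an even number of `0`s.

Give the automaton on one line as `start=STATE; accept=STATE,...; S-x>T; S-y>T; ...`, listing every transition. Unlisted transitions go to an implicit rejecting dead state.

start=A; accept=I,J,P,S; A-0>B; A-1>C; B-0>D; B-1>E; C-0>F; C-1>G; D-0>H; D-1>I; E-0>J; E-1>K; F-0>L; F-1>M; G-0>N; G-1>O; H-0>P; H-1>Q; I-0>R; I-1>S; J-0>T; J-1>U; K-0>V; K-1>W; L-0>H; L-1>I; M-0>J; M-1>K; N-0>L; N-1>M; O-0>N; O-1>O; P-0>H; P-1>I; Q-0>J; Q-1>K; R-0>L; R-1>M; S-0>N; S-1>O; T-0>P; T-1>Q; U-0>R; U-1>S; V-0>T; V-1>U; W-0>V; W-1>W

Handle the two conditions separately and then intersect. The first has 15 states tracking the last 3 symbols read; the second has 2 states tracking the count of `0`s modulo 2. A product state is a pair (one from each), accepting exactly when both do.
       0  1 
>  A   B  C 
   B   D  E 
   C   F  G 
   D   H  I 
   E   J  K 
   F   L  M 
   G   N  O 
   H   P  Q 
 * I   R  S 
 * J   T  U 
   K   V  W 
   L   H  I 
   M   J  K 
   N   L  M 
   O   N  O 
 * P   H  I 
   Q   J  K 
   R   L  M 
 * S   N  O 
   T   P  Q 
   U   R  S 
   V   T  U 
   W   V  W 
(> = start, * = accepting)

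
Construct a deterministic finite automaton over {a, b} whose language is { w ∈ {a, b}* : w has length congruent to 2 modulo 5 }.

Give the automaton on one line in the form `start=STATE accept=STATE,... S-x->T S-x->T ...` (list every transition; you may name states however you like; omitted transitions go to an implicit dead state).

start=q0 accept=q2 q0-a->q1 q0-b->q1 q1-a->q2 q1-b->q2 q2-a->q3 q2-b->q3 q3-a->q4 q3-b->q4 q4-a->q0 q4-b->q0

Count input length modulo 5: every symbol advances one step around the cycle q0 → q1 → q2 → q3 → q4 → q0. Accept at q2.
        a   b  
>  q0   q1  q1 
   q1   q2  q2 
 * q2   q3  q3 
   q3   q4  q4 
   q4   q0  q0 
(> = start, * = accepting)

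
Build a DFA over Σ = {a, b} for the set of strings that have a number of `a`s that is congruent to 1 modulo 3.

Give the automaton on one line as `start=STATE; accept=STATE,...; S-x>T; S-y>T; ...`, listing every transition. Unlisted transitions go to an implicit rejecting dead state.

The only thing that matters is how many `a`s have appeared, reduced mod 3. Use one state per residue: q0 for 0, …, q2 for 2. Reading `a` moves to the next residue; anything else stays put. q1 is accepting.
        a   b  
>  q0   q1  q0 
 * q1   q2  q1 
   q2   q0  q2 
(> = start, * = accepting)

start=q0; accept=q1; q0-a>q1; q0-b>q0; q1-a>q2; q1-b>q1; q2-a>q0; q2-b>q2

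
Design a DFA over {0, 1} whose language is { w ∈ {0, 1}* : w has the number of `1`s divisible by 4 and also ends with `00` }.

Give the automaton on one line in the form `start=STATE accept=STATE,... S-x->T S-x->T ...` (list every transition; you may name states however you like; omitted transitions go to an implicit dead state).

Run two small machines in parallel and take their product. One (4 states) tracks the count of `1`s modulo 4; the other (3 states) tracks how much of the suffix `00` has currently been matched. Each combined state is a pair, one component from each; accept when both components accept. Equivalent product states are then merged.
6 states suffice.
        0   1  
>  s0   s1  s2 
   s1   s3  s2 
   s2   s2  s4 
 * s3   s3  s2 
   s4   s4  s5 
   s5   s5  s0 
(> = start, * = accepting)

start=s0 accept=s3 s0-0->s1 s0-1->s2 s1-0->s3 s1-1->s2 s2-0->s2 s2-1->s4 s3-0->s3 s3-1->s2 s4-0->s4 s4-1->s5 s5-0->s5 s5-1->s0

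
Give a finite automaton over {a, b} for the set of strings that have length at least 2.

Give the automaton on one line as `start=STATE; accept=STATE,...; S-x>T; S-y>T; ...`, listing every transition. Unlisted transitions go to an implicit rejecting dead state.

start=q0; accept=q2,q3; q0-a>q1; q0-b>q1; q1-a>q2; q1-b>q2; q2-a>q3; q2-b>q3; q3-a>q3; q3-b>q3

Count input length up to 3: every symbol moves from q0 toward q3, which means 'more than 2' and absorbs. Accept from {q2, q3}.
A 4-state machine:
        a   b  
>  q0   q1  q1 
   q1   q2  q2 
 * q2   q3  q3 
 * q3   q3  q3 
(> = start, * = accepting)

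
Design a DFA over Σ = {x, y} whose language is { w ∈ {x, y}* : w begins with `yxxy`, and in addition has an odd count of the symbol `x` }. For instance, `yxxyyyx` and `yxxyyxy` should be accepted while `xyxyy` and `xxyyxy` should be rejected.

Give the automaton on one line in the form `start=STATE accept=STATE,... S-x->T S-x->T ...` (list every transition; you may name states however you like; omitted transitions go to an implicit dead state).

Build one automaton per condition and run them in lockstep. One (6 states) tracks whether the input so far still matches the prefix `yxxy`; the other (2 states) tracks the count of `x`s modulo 2. Each combined state is a pair, one component from each; accept when both components accept.
An 8-state machine:
        x   y  
>  S0   S1  S2 
   S1   S3  S1 
   S2   S4  S3 
   S3   S1  S3 
   S4   S5  S1 
   S5   S1  S6 
   S6   S7  S6 
 * S7   S6  S7 
(> = start, * = accepting)

start=S0 accept=S7 S0-x->S1 S0-y->S2 S1-x->S3 S1-y->S1 S2-x->S4 S2-y->S3 S3-x->S1 S3-y->S3 S4-x->S5 S4-y->S1 S5-x->S1 S5-y->S6 S6-x->S7 S6-y->S6 S7-x->S6 S7-y->S7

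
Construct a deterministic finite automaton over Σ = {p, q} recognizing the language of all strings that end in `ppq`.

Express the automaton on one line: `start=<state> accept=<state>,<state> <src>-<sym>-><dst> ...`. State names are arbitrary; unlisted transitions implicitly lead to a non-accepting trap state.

start=A accept=D A-p->B A-q->A B-p->C B-q->A C-p->C C-q->D D-p->B D-q->A

Let each state record the length of the longest suffix of the input read so far that is also a prefix of `ppq`. B means the last symbol is `p`; C means the last 2 symbols are `pp`; D means the last 3 symbols are `ppq`. Accept only at D, where the string currently ends in `ppq`.
A 4-state machine:
       p  q 
>  A   B  A 
   B   C  A 
   C   C  D 
 * D   B  A 
(> = start, * = accepting)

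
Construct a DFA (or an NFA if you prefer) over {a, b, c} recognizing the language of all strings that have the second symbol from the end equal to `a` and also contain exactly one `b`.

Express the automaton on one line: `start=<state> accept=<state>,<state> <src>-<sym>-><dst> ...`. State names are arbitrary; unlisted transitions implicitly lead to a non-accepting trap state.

Handle the two conditions separately and then intersect. One (13 states) tracks the last 2 symbols read; the other (3 states) tracks the count of `b`s, saturating at 2. Each combined state is a pair, one component from each; accept when both components accept. After merging equivalent states the machine shrinks.
A 7-state machine:
        a   b   c  
>  S0   S1  S2  S0 
   S1   S1  S3  S0 
   S2   S4  S5  S2 
 * S3   S4  S5  S2 
   S4   S6  S5  S3 
   S5   S5  S5  S5 
 * S6   S6  S5  S3 
(> = start, * = accepting)

start=S0 accept=S3,S6 S0-a->S1 S0-b->S2 S0-c->S0 S1-a->S1 S1-b->S3 S1-c->S0 S2-a->S4 S2-b->S5 S2-c->S2 S3-a->S4 S3-b->S5 S3-c->S2 S4-a->S6 S4-b->S5 S4-c->S3 S5-a->S5 S5-b->S5 S5-c->S5 S6-a->S6 S6-b->S5 S6-c->S3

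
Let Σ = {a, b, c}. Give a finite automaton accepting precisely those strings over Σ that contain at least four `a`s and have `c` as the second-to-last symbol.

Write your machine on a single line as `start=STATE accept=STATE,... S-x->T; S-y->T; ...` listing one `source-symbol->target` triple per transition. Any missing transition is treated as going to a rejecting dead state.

start=q0; accept=q7,q8; q0-a->q1; q0-b->q0; q0-c->q0; q1-a->q2; q1-b->q1; q1-c->q1; q2-a->q3; q2-b->q2; q2-c->q2; q3-a->q4; q3-b->q3; q3-c->q5; q4-a->q4; q4-b->q4; q4-c->q6; q5-a->q7; q5-b->q3; q5-c->q5; q6-a->q7; q6-b->q7; q6-c->q8; q7-a->q4; q7-b->q4; q7-c->q6; q8-a->q7; q8-b->q7; q8-c->q8

Run two small machines in parallel and take their product. One (6 states) tracks the count of `a`s, saturating at 5; the other (13 states) tracks the last 2 symbols read. Each combined state is a pair, one component from each; accept when both components accept. After merging equivalent states the machine shrinks.
9 states suffice.
        a   b   c  
>  q0   q1  q0  q0 
   q1   q2  q1  q1 
   q2   q3  q2  q2 
   q3   q4  q3  q5 
   q4   q4  q4  q6 
   q5   q7  q3  q5 
   q6   q7  q7  q8 
 * q7   q4  q4  q6 
 * q8   q7  q7  q8 
(> = start, * = accepting)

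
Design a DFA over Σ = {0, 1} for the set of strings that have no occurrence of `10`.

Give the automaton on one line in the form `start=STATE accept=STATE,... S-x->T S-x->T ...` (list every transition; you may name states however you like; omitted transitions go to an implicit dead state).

Track partial matches of the forbidden pattern `10`. State s2 is a dead state reached once `10` has occurred; every other state accepts. s0 means no part of `10` is currently matched.
        0   1  
>* s0   s0  s1 
 * s1   s2  s1 
   s2   s2  s2 
(> = start, * = accepting)

start=s0 accept=s0,s1 s0-0->s0 s0-1->s1 s1-0->s2 s1-1->s1 s2-0->s2 s2-1->s2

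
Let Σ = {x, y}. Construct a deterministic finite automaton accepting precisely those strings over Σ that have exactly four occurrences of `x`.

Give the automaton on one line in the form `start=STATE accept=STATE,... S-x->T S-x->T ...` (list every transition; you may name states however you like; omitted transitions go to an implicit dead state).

Count `x`s, saturating at 5: states A through E mean 0 through 4 `x`s seen; F means more than 4. Each `x` increments (capped at F); other symbols loop. Accept from {E}.
6 states suffice.
       x  y 
>  A   B  A 
   B   C  B 
   C   D  C 
   D   E  D 
 * E   F  E 
   F   F  F 
(> = start, * = accepting)

start=A accept=E A-x->B A-y->A B-x->C B-y->B C-x->D C-y->C D-x->E D-y->D E-x->F E-y->E F-x->F F-y->F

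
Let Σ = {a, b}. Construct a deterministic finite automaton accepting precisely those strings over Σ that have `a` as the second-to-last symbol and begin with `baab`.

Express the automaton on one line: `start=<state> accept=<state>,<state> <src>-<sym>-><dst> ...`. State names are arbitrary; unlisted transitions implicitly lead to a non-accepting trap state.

Build one automaton per condition and run them in lockstep. One (7 states) tracks the last 2 symbols read; the other (6 states) tracks whether the input so far still matches the prefix `baab`. Each combined state is a pair, one component from each; accept when both components accept. After merging equivalent states the machine shrinks.
9 states suffice.
        a   b  
>  q0   q1  q2 
   q1   q1  q1 
   q2   q3  q1 
   q3   q4  q1 
   q4   q1  q5 
 * q5   q6  q7 
   q6   q8  q5 
   q7   q6  q7 
 * q8   q8  q5 
(> = start, * = accepting)

start=q0 accept=q5,q8 q0-a->q1 q0-b->q2 q1-a->q1 q1-b->q1 q2-a->q3 q2-b->q1 q3-a->q4 q3-b->q1 q4-a->q1 q4-b->q5 q5-a->q6 q5-b->q7 q6-a->q8 q6-b->q5 q7-a->q6 q7-b->q7 q8-a->q8 q8-b->q5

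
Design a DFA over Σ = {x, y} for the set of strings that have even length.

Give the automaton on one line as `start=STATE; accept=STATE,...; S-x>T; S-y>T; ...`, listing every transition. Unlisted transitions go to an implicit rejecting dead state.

Count input length modulo 2: every symbol advances one step around the cycle A → B → A. Accept at A.
       x  y 
>* A   B  B 
   B   A  A 
(> = start, * = accepting)

start=A; accept=A; A-x>B; A-y>B; B-x>A; B-y>A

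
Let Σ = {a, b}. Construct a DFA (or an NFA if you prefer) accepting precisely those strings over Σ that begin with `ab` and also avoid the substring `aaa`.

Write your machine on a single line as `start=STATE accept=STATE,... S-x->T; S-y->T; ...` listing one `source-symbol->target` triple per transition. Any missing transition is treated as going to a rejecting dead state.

Run two small machines in parallel and take their product. The first has 4 states tracking whether the input so far still matches the prefix `ab`; the second has 4 states tracking partial matches of the forbidden pattern `aaa`. A product state is a pair (one from each), accepting exactly when both do. Equivalent product states are then merged.
6 states suffice.
        a   b  
>  s0   s1  s2 
   s1   s2  s3 
   s2   s2  s2 
 * s3   s4  s3 
 * s4   s5  s3 
 * s5   s2  s3 
(> = start, * = accepting)

start=s0; accept=s3,s4,s5; s0-a->s1; s0-b->s2; s1-a->s2; s1-b->s3; s2-a->s2; s2-b->s2; s3-a->s4; s3-b->s3; s4-a->s5; s4-b->s3; s5-a->s2; s5-b->s3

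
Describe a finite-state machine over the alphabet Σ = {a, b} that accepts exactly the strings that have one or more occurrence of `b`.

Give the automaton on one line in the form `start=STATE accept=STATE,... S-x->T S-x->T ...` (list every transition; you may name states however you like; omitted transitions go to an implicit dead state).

Count `b`s, saturating at 2: state q0 means no `b` yet, q1 means one `b` seen, q2 means more than one. Each `b` increments (capped at q2); other symbols loop. Accept from {q1, q2}.
A 3-state machine:
        a   b  
>  q0   q0  q1 
 * q1   q1  q2 
 * q2   q2  q2 
(> = start, * = accepting)

start=q0 accept=q1,q2 q0-a->q0 q0-b->q1 q1-a->q1 q1-b->q2 q2-a->q2 q2-b->q2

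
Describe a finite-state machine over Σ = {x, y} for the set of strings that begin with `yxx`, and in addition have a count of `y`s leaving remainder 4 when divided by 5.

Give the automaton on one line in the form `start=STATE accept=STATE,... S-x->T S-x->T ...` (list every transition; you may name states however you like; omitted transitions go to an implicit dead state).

Run two small machines in parallel and take their product. One (5 states) tracks whether the input so far still matches the prefix `yxx`; the other (5 states) tracks the count of `y`s modulo 5. Each combined state is a pair, one component from each; accept when both components accept.
          x    y  
>  s0     s1   s2 
   s1     s1   s3 
   s2     s4   s5 
   s3     s3   s5 
   s4     s6   s5 
   s5     s5   s7 
   s6     s6   s8 
   s7     s7   s9 
   s8     s8  s10 
   s9     s9   s1 
   s10   s10  s11 
 * s11   s11  s12 
   s12   s12   s6 
(> = start, * = accepting)

start=s0 accept=s11 s0-x->s1 s0-y->s2 s1-x->s1 s1-y->s3 s2-x->s4 s2-y->s5 s3-x->s3 s3-y->s5 s4-x->s6 s4-y->s5 s5-x->s5 s5-y->s7 s6-x->s6 s6-y->s8 s7-x->s7 s7-y->s9 s8-x->s8 s8-y->s10 s9-x->s9 s9-y->s1 s10-x->s10 s10-y->s11 s11-x->s11 s11-y->s12 s12-x->s12 s12-y->s6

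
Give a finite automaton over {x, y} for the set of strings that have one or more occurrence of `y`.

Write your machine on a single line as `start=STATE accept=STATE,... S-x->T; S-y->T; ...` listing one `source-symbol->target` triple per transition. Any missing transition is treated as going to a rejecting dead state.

Count `y`s, saturating at 2: state s0 means no `y` yet, s1 means one `y` seen, s2 means more than one. Each `y` increments (capped at s2); other symbols loop. Accept from {s1, s2}.
        x   y  
>  s0   s0  s1 
 * s1   s1  s2 
 * s2   s2  s2 
(> = start, * = accepting)

start=s0; accept=s1,s2; s0-x->s0; s0-y->s1; s1-x->s1; s1-y->s2; s2-x->s2; s2-y->s2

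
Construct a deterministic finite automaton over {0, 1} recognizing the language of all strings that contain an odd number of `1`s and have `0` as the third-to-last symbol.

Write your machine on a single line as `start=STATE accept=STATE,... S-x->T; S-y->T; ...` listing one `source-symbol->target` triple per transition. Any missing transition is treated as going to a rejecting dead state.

Build one automaton per condition and run them in lockstep. The first has 2 states tracking the count of `1`s modulo 2; the second has 15 states tracking the last 3 symbols read. A product state is a pair (one from each), accepting exactly when both do.
23 states suffice.
          0    1  
>  s0     s1   s2 
   s1     s3   s4 
   s2     s5   s6 
   s3     s7   s8 
   s4     s9  s10 
   s5    s11  s12 
   s6    s13  s14 
   s7     s7   s8 
 * s8     s9  s10 
 * s9    s11  s12 
   s10   s13  s14 
   s11   s15  s16 
   s12   s17  s18 
   s13   s19  s20 
   s14   s21  s22 
 * s15   s15  s16 
   s16   s17  s18 
   s17   s19  s20 
 * s18   s21  s22 
   s19    s7   s8 
   s20    s9  s10 
   s21   s11  s12 
   s22   s13  s14 
(> = start, * = accepting)

start=s0; accept=s8,s9,s15,s18; s0-0->s1; s0-1->s2; s1-0->s3; s1-1->s4; s2-0->s5; s2-1->s6; s3-0->s7; s3-1->s8; s4-0->s9; s4-1->s10; s5-0->s11; s5-1->s12; s6-0->s13; s6-1->s14; s7-0->s7; s7-1->s8; s8-0->s9; s8-1->s10; s9-0->s11; s9-1->s12; s10-0->s13; s10-1->s14; s11-0->s15; s11-1->s16; s12-0->s17; s12-1->s18; s13-0->s19; s13-1->s20; s14-0->s21; s14-1->s22; s15-0->s15; s15-1->s16; s16-0->s17; s16-1->s18; s17-0->s19; s17-1->s20; s18-0->s21; s18-1->s22; s19-0->s7; s19-1->s8; s20-0->s9; s20-1->s10; s21-0->s11; s21-1->s12; s22-0->s13; s22-1->s14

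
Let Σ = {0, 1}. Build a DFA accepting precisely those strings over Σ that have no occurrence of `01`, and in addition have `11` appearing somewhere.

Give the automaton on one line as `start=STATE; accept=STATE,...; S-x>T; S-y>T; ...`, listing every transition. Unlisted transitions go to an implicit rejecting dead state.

start=s0; accept=s4,s7; s0-0>s1; s0-1>s2; s1-0>s1; s1-1>s3; s2-0>s1; s2-1>s4; s3-0>s5; s3-1>s6; s4-0>s7; s4-1>s4; s5-0>s5; s5-1>s3; s6-0>s6; s6-1>s6; s7-0>s7; s7-1>s6

Run two small machines in parallel and take their product. One (3 states) tracks partial matches of the forbidden pattern `01`; the other (3 states) tracks whether and how much of `11` has been seen. Each combined state is a pair, one component from each; accept when both components accept.
        0   1  
>  s0   s1  s2 
   s1   s1  s3 
   s2   s1  s4 
   s3   s5  s6 
 * s4   s7  s4 
   s5   s5  s3 
   s6   s6  s6 
 * s7   s7  s6 
(> = start, * = accepting)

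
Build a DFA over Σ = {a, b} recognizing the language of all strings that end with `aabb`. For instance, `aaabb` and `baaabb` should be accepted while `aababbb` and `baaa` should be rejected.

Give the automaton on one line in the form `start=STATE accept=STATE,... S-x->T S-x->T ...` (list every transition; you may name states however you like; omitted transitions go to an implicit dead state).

start=s0 accept=s4 s0-a->s1 s0-b->s0 s1-a->s2 s1-b->s0 s2-a->s2 s2-b->s3 s3-a->s1 s3-b->s4 s4-a->s1 s4-b->s0

Remember how much of `aabb` the current input suffix matches. State s0 means no match yet; s1 means the last symbol is `a`; s2 means the last 2 symbols are `aa`; s3 means the last 3 symbols are `aab`; s4 means the last 4 symbols are `aabb`. Only s4 accepts. On a mismatch, fall back to the longest proper suffix that is still a prefix of `aabb`.
With 5 states:
        a   b  
>  s0   s1  s0 
   s1   s2  s0 
   s2   s2  s3 
   s3   s1  s4 
 * s4   s1  s0 
(> = start, * = accepting)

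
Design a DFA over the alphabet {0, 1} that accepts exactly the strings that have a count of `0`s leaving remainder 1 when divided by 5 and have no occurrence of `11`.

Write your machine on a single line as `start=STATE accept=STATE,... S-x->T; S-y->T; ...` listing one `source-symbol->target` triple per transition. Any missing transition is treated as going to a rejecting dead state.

Run two small machines in parallel and take their product. The first has 5 states tracking the count of `0`s modulo 5; the second has 3 states tracking partial matches of the forbidden pattern `11`. A product state is a pair (one from each), accepting exactly when both do. Minimizing collapses redundant product states.
       0  1 
>  A   B  C 
 * B   D  E 
   C   B  F 
   D   G  H 
 * E   D  F 
   F   F  F 
   G   I  J 
   H   G  F 
   I   A  K 
   J   I  F 
   K   A  F 
(> = start, * = accepting)

start=A; accept=B,E; A-0->B; A-1->C; B-0->D; B-1->E; C-0->B; C-1->F; D-0->G; D-1->H; E-0->D; E-1->F; F-0->F; F-1->F; G-0->I; G-1->J; H-0->G; H-1->F; I-0->A; I-1->K; J-0->I; J-1->F; K-0->A; K-1->F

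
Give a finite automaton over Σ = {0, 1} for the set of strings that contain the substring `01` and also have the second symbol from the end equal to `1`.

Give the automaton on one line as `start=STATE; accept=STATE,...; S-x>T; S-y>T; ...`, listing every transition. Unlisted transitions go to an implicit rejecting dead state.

Run two small machines in parallel and take their product. One (3 states) tracks whether and how much of `01` has been seen; the other (7 states) tracks the last 2 symbols read. Each combined state is a pair, one component from each; accept when both components accept.
With 10 states:
        0   1  
>  q0   q1  q2 
   q1   q3  q4 
   q2   q5  q6 
   q3   q3  q4 
   q4   q7  q8 
   q5   q3  q4 
   q6   q5  q6 
 * q7   q9  q4 
 * q8   q7  q8 
   q9   q9  q4 
(> = start, * = accepting)

start=q0; accept=q7,q8; q0-0>q1; q0-1>q2; q1-0>q3; q1-1>q4; q2-0>q5; q2-1>q6; q3-0>q3; q3-1>q4; q4-0>q7; q4-1>q8; q5-0>q3; q5-1>q4; q6-0>q5; q6-1>q6; q7-0>q9; q7-1>q4; q8-0>q7; q8-1>q8; q9-0>q9; q9-1>q4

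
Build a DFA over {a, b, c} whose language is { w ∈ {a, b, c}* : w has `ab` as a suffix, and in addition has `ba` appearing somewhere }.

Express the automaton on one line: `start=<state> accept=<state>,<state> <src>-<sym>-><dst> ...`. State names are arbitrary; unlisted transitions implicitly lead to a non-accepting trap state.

start=s0 accept=s5 s0-a->s1 s0-b->s2 s0-c->s0 s1-a->s1 s1-b->s3 s1-c->s0 s2-a->s4 s2-b->s2 s2-c->s0 s3-a->s4 s3-b->s2 s3-c->s0 s4-a->s4 s4-b->s5 s4-c->s6 s5-a->s4 s5-b->s6 s5-c->s6 s6-a->s4 s6-b->s6 s6-c->s6

Build one automaton per condition and run them in lockstep. The first has 3 states tracking how much of the suffix `ab` has currently been matched; the second has 3 states tracking whether and how much of `ba` has been seen. A product state is a pair (one from each), accepting exactly when both do.
7 states suffice.
        a   b   c  
>  s0   s1  s2  s0 
   s1   s1  s3  s0 
   s2   s4  s2  s0 
   s3   s4  s2  s0 
   s4   s4  s5  s6 
 * s5   s4  s6  s6 
   s6   s4  s6  s6 
(> = start, * = accepting)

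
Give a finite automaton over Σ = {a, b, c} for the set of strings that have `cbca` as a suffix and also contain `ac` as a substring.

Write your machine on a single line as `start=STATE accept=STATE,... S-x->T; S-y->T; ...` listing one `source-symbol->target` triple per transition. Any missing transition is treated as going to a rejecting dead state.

Handle the two conditions separately and then intersect. One (5 states) tracks how much of the suffix `cbca` has currently been matched; the other (3 states) tracks whether and how much of `ac` has been seen. Each combined state is a pair, one component from each; accept when both components accept.
11 states suffice.
          a    b    c  
>  s0     s1   s0   s2 
   s1     s1   s0   s3 
   s2     s1   s4   s2 
   s3     s5   s6   s3 
   s4     s1   s0   s7 
   s5     s5   s5   s3 
   s6     s5   s5   s8 
   s7     s9   s4   s2 
   s8    s10   s6   s3 
   s9     s1   s0   s3 
 * s10    s5   s5   s3 
(> = start, * = accepting)

start=s0; accept=s10; s0-a->s1; s0-b->s0; s0-c->s2; s1-a->s1; s1-b->s0; s1-c->s3; s2-a->s1; s2-b->s4; s2-c->s2; s3-a->s5; s3-b->s6; s3-c->s3; s4-a->s1; s4-b->s0; s4-c->s7; s5-a->s5; s5-b->s5; s5-c->s3; s6-a->s5; s6-b->s5; s6-c->s8; s7-a->s9; s7-b->s4; s7-c->s2; s8-a->s10; s8-b->s6; s8-c->s3; s9-a->s1; s9-b->s0; s9-c->s3; s10-a->s5; s10-b->s5; s10-c->s3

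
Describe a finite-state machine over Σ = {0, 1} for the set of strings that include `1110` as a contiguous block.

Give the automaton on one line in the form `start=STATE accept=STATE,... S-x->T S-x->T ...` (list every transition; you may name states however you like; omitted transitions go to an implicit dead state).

start=q0 accept=q4 q0-0->q0 q0-1->q1 q1-0->q0 q1-1->q2 q2-0->q0 q2-1->q3 q3-0->q4 q3-1->q3 q4-0->q4 q4-1->q4

States q0..q3 record the length of the longest prefix of `1110` that matches the current input suffix. Reaching q4 means `1110` has been seen, and we stay there forever. Accept from q4.
        0   1  
>  q0   q0  q1 
   q1   q0  q2 
   q2   q0  q3 
   q3   q4  q3 
 * q4   q4  q4 
(> = start, * = accepting)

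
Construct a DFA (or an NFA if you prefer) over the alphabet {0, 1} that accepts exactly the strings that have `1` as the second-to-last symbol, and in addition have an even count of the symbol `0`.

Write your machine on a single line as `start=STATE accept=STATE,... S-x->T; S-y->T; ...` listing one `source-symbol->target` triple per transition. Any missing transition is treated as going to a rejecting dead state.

start=S0; accept=S6,S9; S0-0->S1; S0-1->S2; S1-0->S3; S1-1->S4; S2-0->S5; S2-1->S6; S3-0->S7; S3-1->S8; S4-0->S9; S4-1->S10; S5-0->S3; S5-1->S4; S6-0->S5; S6-1->S6; S7-0->S3; S7-1->S4; S8-0->S5; S8-1->S6; S9-0->S7; S9-1->S8; S10-0->S9; S10-1->S10

Handle the two conditions separately and then intersect. The first has 7 states tracking the last 2 symbols read; the second has 2 states tracking the count of `0`s modulo 2. A product state is a pair (one from each), accepting exactly when both do.
          0    1  
>  S0     S1   S2 
   S1     S3   S4 
   S2     S5   S6 
   S3     S7   S8 
   S4     S9  S10 
   S5     S3   S4 
 * S6     S5   S6 
   S7     S3   S4 
   S8     S5   S6 
 * S9     S7   S8 
   S10    S9  S10 
(> = start, * = accepting)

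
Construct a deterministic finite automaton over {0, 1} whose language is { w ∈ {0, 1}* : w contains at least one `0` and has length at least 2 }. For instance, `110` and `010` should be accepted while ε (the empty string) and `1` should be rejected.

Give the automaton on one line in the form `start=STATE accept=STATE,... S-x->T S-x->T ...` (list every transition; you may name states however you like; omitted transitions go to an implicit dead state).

start=S0 accept=S3 S0-0->S1 S0-1->S2 S1-0->S3 S1-1->S3 S2-0->S3 S2-1->S2 S3-0->S3 S3-1->S3

Handle the two conditions separately and then intersect. One (3 states) tracks the count of `0`s, saturating at 2; the other (4 states) tracks the input length, saturating at 3. Each combined state is a pair, one component from each; accept when both components accept. Equivalent product states are then merged.
4 states suffice.
        0   1  
>  S0   S1  S2 
   S1   S3  S3 
   S2   S3  S2 
 * S3   S3  S3 
(> = start, * = accepting)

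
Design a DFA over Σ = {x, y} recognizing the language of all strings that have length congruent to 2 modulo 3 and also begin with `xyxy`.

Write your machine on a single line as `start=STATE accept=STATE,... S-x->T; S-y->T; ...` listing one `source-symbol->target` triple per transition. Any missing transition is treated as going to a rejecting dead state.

start=A; accept=G; A-x->B; A-y->C; B-x->C; B-y->D; C-x->C; C-y->C; D-x->E; D-y->C; E-x->C; E-y->F; F-x->G; F-y->G; G-x->H; G-y->H; H-x->F; H-y->F

Handle the two conditions separately and then intersect. The first has 3 states tracking the input length modulo 3; the second has 6 states tracking whether the input so far still matches the prefix `xyxy`. A product state is a pair (one from each), accepting exactly when both do. Equivalent product states are then merged.
With 8 states:
       x  y 
>  A   B  C 
   B   C  D 
   C   C  C 
   D   E  C 
   E   C  F 
   F   G  G 
 * G   H  H 
   H   F  F 
(> = start, * = accepting)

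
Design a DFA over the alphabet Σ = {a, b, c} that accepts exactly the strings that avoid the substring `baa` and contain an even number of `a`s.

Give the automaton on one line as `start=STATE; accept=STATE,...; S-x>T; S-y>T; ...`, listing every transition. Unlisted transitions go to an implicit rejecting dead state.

start=S0; accept=S0,S2,S5; S0-a>S1; S0-b>S2; S0-c>S0; S1-a>S0; S1-b>S3; S1-c>S1; S2-a>S4; S2-b>S2; S2-c>S0; S3-a>S5; S3-b>S3; S3-c>S1; S4-a>S6; S4-b>S3; S4-c>S1; S5-a>S7; S5-b>S2; S5-c>S0; S6-a>S7; S6-b>S6; S6-c>S6; S7-a>S6; S7-b>S7; S7-c>S7

Run two small machines in parallel and take their product. The first has 4 states tracking partial matches of the forbidden pattern `baa`; the second has 2 states tracking the count of `a`s modulo 2. A product state is a pair (one from each), accepting exactly when both do.
With 8 states:
        a   b   c  
>* S0   S1  S2  S0 
   S1   S0  S3  S1 
 * S2   S4  S2  S0 
   S3   S5  S3  S1 
   S4   S6  S3  S1 
 * S5   S7  S2  S0 
   S6   S7  S6  S6 
   S7   S6  S7  S7 
(> = start, * = accepting)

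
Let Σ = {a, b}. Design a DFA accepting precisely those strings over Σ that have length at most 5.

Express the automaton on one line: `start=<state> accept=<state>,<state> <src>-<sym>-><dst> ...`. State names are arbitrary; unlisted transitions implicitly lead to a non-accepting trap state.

start=q0 accept=q0,q1,q2,q3,q4,q5 q0-a->q1 q0-b->q1 q1-a->q2 q1-b->q2 q2-a->q3 q2-b->q3 q3-a->q4 q3-b->q4 q4-a->q5 q4-b->q5 q5-a->q6 q5-b->q6 q6-a->q6 q6-b->q6

Count input length up to 6: every symbol moves from q0 toward q6, which means 'more than 5' and absorbs. Accept from {q0, q1, q2, q3, q4, q5}.
With 7 states:
        a   b  
>* q0   q1  q1 
 * q1   q2  q2 
 * q2   q3  q3 
 * q3   q4  q4 
 * q4   q5  q5 
 * q5   q6  q6 
   q6   q6  q6 
(> = start, * = accepting)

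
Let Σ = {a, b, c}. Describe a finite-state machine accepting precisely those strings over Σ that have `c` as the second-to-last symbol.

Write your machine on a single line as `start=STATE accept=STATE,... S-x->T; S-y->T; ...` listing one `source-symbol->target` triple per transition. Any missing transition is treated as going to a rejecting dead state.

A DFA must remember the last 2 symbols (since which symbol is second-to-last isn't known until the input ends). Use one state per possible window of the last ≤2 symbols; accept from those whose window starts with `c`.
          a    b    c  
>  s0     s1   s2   s3 
   s1     s4   s5   s6 
   s2     s7   s8   s9 
   s3    s10  s11  s12 
   s4     s4   s5   s6 
   s5     s7   s8   s9 
   s6    s10  s11  s12 
   s7     s4   s5   s6 
   s8     s7   s8   s9 
   s9    s10  s11  s12 
 * s10    s4   s5   s6 
 * s11    s7   s8   s9 
 * s12   s10  s11  s12 
(> = start, * = accepting)

start=s0; accept=s10,s11,s12; s0-a->s1; s0-b->s2; s0-c->s3; s1-a->s4; s1-b->s5; s1-c->s6; s2-a->s7; s2-b->s8; s2-c->s9; s3-a->s10; s3-b->s11; s3-c->s12; s4-a->s4; s4-b->s5; s4-c->s6; s5-a->s7; s5-b->s8; s5-c->s9; s6-a->s10; s6-b->s11; s6-c->s12; s7-a->s4; s7-b->s5; s7-c->s6; s8-a->s7; s8-b->s8; s8-c->s9; s9-a->s10; s9-b->s11; s9-c->s12; s10-a->s4; s10-b->s5; s10-c->s6; s11-a->s7; s11-b->s8; s11-c->s9; s12-a->s10; s12-b->s11; s12-c->s12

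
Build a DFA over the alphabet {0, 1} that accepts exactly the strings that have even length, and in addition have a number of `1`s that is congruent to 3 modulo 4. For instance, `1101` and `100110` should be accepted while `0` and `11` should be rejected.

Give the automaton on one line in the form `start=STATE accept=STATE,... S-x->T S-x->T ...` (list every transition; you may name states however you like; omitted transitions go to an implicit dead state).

start=s0 accept=s7 s0-0->s1 s0-1->s2 s1-0->s0 s1-1->s3 s2-0->s3 s2-1->s4 s3-0->s2 s3-1->s5 s4-0->s5 s4-1->s6 s5-0->s4 s5-1->s7 s6-0->s7 s6-1->s0 s7-0->s6 s7-1->s1

Run two small machines in parallel and take their product. One (2 states) tracks the input length modulo 2; the other (4 states) tracks the count of `1`s modulo 4. Each combined state is a pair, one component from each; accept when both components accept.
8 states suffice.
        0   1  
>  s0   s1  s2 
   s1   s0  s3 
   s2   s3  s4 
   s3   s2  s5 
   s4   s5  s6 
   s5   s4  s7 
   s6   s7  s0 
 * s7   s6  s1 
(> = start, * = accepting)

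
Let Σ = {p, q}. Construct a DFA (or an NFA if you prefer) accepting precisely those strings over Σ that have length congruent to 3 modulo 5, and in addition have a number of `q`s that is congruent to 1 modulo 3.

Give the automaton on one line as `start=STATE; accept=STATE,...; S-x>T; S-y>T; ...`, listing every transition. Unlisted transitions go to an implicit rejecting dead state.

start=A; accept=H; A-p>B; A-q>C; B-p>D; B-q>E; C-p>E; C-q>F; D-p>G; D-q>H; E-p>H; E-q>I; F-p>I; F-q>G; G-p>J; G-q>K; H-p>K; H-q>L; I-p>L; I-q>J; J-p>A; J-q>M; K-p>M; K-q>N; L-p>N; L-q>A; M-p>C; M-q>O; N-p>O; N-q>B; O-p>F; O-q>D

Build one automaton per condition and run them in lockstep. The first has 5 states tracking the input length modulo 5; the second has 3 states tracking the count of `q`s modulo 3. A product state is a pair (one from each), accepting exactly when both do.
       p  q 
>  A   B  C 
   B   D  E 
   C   E  F 
   D   G  H 
   E   H  I 
   F   I  G 
   G   J  K 
 * H   K  L 
   I   L  J 
   J   A  M 
   K   M  N 
   L   N  A 
   M   C  O 
   N   O  B 
   O   F  D 
(> = start, * = accepting)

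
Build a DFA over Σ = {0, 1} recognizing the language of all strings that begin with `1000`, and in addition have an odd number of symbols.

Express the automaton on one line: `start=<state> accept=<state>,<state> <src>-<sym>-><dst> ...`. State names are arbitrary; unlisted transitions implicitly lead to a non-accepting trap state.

start=S0 accept=S6 S0-0->S1 S0-1->S2 S1-0->S1 S1-1->S1 S2-0->S3 S2-1->S1 S3-0->S4 S3-1->S1 S4-0->S5 S4-1->S1 S5-0->S6 S5-1->S6 S6-0->S5 S6-1->S5

Run two small machines in parallel and take their product. The first has 6 states tracking whether the input so far still matches the prefix `1000`; the second has 2 states tracking the input length modulo 2. A product state is a pair (one from each), accepting exactly when both do. After merging equivalent states the machine shrinks.
With 7 states:
        0   1  
>  S0   S1  S2 
   S1   S1  S1 
   S2   S3  S1 
   S3   S4  S1 
   S4   S5  S1 
   S5   S6  S6 
 * S6   S5  S5 
(> = start, * = accepting)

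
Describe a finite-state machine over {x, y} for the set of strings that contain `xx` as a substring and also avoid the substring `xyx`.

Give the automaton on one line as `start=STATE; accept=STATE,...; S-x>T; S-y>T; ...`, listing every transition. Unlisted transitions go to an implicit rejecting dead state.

Run two small machines in parallel and take their product. One (3 states) tracks whether and how much of `xx` has been seen; the other (4 states) tracks partial matches of the forbidden pattern `xyx`. Each combined state is a pair, one component from each; accept when both components accept. Minimizing collapses redundant product states.
A 7-state machine:
        x   y  
>  q0   q1  q0 
   q1   q2  q3 
 * q2   q2  q4 
   q3   q5  q0 
 * q4   q5  q6 
   q5   q5  q5 
 * q6   q2  q6 
(> = start, * = accepting)

start=q0; accept=q2,q4,q6; q0-x>q1; q0-y>q0; q1-x>q2; q1-y>q3; q2-x>q2; q2-y>q4; q3-x>q5; q3-y>q0; q4-x>q5; q4-y>q6; q5-x>q5; q5-y>q5; q6-x>q2; q6-y>q6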